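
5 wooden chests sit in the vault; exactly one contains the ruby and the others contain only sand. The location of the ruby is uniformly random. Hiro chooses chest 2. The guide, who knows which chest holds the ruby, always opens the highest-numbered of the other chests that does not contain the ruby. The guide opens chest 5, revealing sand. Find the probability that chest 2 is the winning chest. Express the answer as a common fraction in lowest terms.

Consider each possible location of the ruby in turn.
If it is in any of chests 1, 2, 3, and 4 (prior 1/5 each): chest 5 is the highest-numbered option available, probability 1; weight (1/5)·1 = 1/5 each.
If it is in chest 5 (prior 1/5): the guide opened chest 5, so this case is ruled out; weight (1/5)·0 = 0.
The weights sum to 4/5.
So P(the ruby in chest 2 | the guide opened chest 5) = (1/5) / (4/5) = 1/4.

1/4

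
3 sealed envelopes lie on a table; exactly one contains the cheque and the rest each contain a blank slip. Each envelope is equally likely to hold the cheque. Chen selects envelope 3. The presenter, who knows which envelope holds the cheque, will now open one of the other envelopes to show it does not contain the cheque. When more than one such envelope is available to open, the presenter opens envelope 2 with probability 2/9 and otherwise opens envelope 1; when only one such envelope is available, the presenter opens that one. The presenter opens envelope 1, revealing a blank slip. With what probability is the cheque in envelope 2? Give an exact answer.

9/16

Condition on the true location of the cheque.
If it is in envelope 1 (prior 1/3): the presenter opened envelope 1, so this case is ruled out; weight (1/3)·0 = 0.
If it is in envelope 2 (prior 1/3): only envelope 1 is available, probability 1; weight (1/3)·1 = 1/3.
If it is in envelope 3 (prior 1/3): envelope 2 is available but not opened, probability 7/9; weight (1/3)·(7/9) = 7/27.
The weights sum to 16/27.
So P(the cheque in envelope 2 | the presenter opened envelope 1) = (1/3) / (16/27) = 9/16.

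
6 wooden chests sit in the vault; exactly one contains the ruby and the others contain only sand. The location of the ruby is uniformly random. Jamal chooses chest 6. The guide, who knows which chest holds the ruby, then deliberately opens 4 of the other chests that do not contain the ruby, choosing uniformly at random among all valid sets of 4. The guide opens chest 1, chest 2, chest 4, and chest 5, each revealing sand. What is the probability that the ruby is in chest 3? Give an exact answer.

5/6

Consider each possible location of the ruby in turn.
If it is in any of chests 1, 2, 4, and 5 (prior 1/6 each): that chest was opened and seen not to hold the prize — ruled out; weight (1/6)·0 = 0 each.
If it is in chest 3 (prior 1/6): the guide has no choice, probability 1; weight (1/6)·1 = 1/6.
If it is in chest 6 (prior 1/6): the guide has 5 equally likely choices, so probability 1/5; weight (1/6)·(1/5) = 1/30.
The weights sum to 1/5.
So P(the ruby in chest 3 | the guide opened chest 1, chest 2, chest 4, and chest 5) = (1/6) / (1/5) = 5/6.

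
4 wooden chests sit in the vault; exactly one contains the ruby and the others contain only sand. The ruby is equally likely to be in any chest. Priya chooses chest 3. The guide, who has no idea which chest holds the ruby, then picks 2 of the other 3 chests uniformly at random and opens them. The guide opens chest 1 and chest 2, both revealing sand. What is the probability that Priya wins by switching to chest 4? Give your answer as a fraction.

1/2

Apply Bayes' rule, conditioning on where the ruby actually is.
If it is in either of chests 1 and 2 (prior 1/4 each): that chest was opened and seen not to hold the prize — ruled out; weight (1/4)·0 = 0 each.
If it is in either of chests 3 and 4 (prior 1/4 each): the guide picks exactly this set with probability 1/3 regardless, and none is the prize; weight (1/4)·(1/3) = 1/12 each.
The weights sum to 1/6.
So P(the ruby in chest 4 | the guide opened chest 1 and chest 2) = (1/12) / (1/6) = 1/2.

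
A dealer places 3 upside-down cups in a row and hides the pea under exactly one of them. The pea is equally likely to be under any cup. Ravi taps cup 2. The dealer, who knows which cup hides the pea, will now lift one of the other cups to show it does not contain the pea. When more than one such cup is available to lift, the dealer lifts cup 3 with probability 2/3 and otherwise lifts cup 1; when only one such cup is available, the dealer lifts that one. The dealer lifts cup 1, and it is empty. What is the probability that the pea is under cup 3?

Condition on the true location of the pea.
If it is under cup 1 (prior 1/3): the dealer opened cup 1, so this case is ruled out; weight (1/3)·0 = 0.
If it is under cup 2 (prior 1/3): cup 3 is available but not opened, probability 1/3; weight (1/3)·(1/3) = 1/9.
If it is under cup 3 (prior 1/3): only cup 1 is available, probability 1; weight (1/3)·1 = 1/3.
The weights sum to 4/9.
So P(the pea under cup 3 | the dealer opened cup 1) = (1/3) / (4/9) = 3/4.

3/4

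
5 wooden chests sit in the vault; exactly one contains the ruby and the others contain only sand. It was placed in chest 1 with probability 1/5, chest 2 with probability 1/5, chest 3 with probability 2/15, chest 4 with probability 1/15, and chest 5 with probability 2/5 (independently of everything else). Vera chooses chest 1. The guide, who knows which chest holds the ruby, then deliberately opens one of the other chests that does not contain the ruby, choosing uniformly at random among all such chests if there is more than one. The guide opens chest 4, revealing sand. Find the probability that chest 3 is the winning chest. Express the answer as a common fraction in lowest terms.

Condition on the true location of the ruby.
If it is in chest 1 (prior 1/5): the guide has 4 equally likely choices, so probability 1/4; weight (1/5)·(1/4) = 1/20.
If it is in chest 2 (prior 1/5): the guide has 3 equally likely choices, so probability 1/3; weight (1/5)·(1/3) = 1/15.
If it is in chest 3 (prior 2/15): the guide has 3 equally likely choices, so probability 1/3; weight (2/15)·(1/3) = 2/45.
If it is in chest 4 (prior 1/15): the guide opened chest 4, so this case is ruled out; weight (1/15)·0 = 0.
If it is in chest 5 (prior 2/5): the guide has 3 equally likely choices, so probability 1/3; weight (2/5)·(1/3) = 2/15.
The weights sum to 53/180.
So P(the ruby in chest 3 | the guide opened chest 4) = (2/45) / (53/180) = 8/53.

8/53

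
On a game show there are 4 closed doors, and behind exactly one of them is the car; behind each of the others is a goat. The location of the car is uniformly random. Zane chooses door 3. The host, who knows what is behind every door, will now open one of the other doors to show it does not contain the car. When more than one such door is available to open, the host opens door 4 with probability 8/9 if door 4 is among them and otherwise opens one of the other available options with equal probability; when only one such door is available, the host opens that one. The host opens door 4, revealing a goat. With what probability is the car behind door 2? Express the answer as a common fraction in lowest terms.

1/3

Condition on the true location of the car.
If it is behind any of doors 1, 2, and 3 (prior 1/4 each): door 4 is available, opened with probability 8/9; weight (1/4)·(8/9) = 2/9 each.
If it is behind door 4 (prior 1/4): the host opened door 4, so this case is ruled out; weight (1/4)·0 = 0.
The weights sum to 2/3.
So P(the car behind door 2 | the host opened door 4) = (2/9) / (2/3) = 1/3.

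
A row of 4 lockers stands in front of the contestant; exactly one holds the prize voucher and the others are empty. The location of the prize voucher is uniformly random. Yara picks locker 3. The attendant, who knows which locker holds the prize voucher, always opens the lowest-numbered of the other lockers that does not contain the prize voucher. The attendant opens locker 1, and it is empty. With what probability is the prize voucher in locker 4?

Condition on the true location of the prize voucher.
If it is in locker 1 (prior 1/4): the attendant opened locker 1, so this case is ruled out; weight (1/4)·0 = 0.
If it is in any of lockers 2, 3, and 4 (prior 1/4 each): locker 1 is the lowest-numbered option available, probability 1; weight (1/4)·1 = 1/4 each.
The weights sum to 3/4.
So P(the prize voucher in locker 4 | the attendant opened locker 1) = (1/4) / (3/4) = 1/3.

1/3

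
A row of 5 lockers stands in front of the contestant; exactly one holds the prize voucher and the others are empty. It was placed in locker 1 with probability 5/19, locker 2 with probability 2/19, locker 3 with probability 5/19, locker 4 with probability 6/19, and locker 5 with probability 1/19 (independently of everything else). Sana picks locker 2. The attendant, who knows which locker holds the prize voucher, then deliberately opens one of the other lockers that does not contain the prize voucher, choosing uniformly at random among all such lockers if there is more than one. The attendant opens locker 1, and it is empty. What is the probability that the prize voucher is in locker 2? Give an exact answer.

1/9

Consider each possible location of the prize voucher in turn.
If it is in locker 1 (prior 5/19): the attendant opened locker 1, so this case is ruled out; weight (5/19)·0 = 0.
If it is in locker 2 (prior 2/19): the attendant has 4 equally likely choices, so probability 1/4; weight (2/19)·(1/4) = 1/38.
If it is in locker 3 (prior 5/19): the attendant has 3 equally likely choices, so probability 1/3; weight (5/19)·(1/3) = 5/57.
If it is in locker 4 (prior 6/19): the attendant has 3 equally likely choices, so probability 1/3; weight (6/19)·(1/3) = 2/19.
If it is in locker 5 (prior 1/19): the attendant has 3 equally likely choices, so probability 1/3; weight (1/19)·(1/3) = 1/57.
The weights sum to 9/38.
So P(the prize voucher in locker 2 | the attendant opened locker 1) = (1/38) / (9/38) = 1/9.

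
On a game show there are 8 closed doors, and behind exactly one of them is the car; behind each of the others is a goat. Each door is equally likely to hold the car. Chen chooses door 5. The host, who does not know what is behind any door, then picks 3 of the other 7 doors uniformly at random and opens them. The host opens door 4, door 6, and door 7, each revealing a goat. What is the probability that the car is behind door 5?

Apply Bayes' rule, conditioning on where the car actually is.
If it is behind any of doors 1, 2, 3, 5, and 8 (prior 1/8 each): the host picks exactly this set with probability 1/35 regardless, and none is the prize; weight (1/8)·(1/35) = 1/280 each.
If it is behind any of doors 4, 6, and 7 (prior 1/8 each): that door was opened and seen not to hold the prize — ruled out; weight (1/8)·0 = 0 each.
The weights sum to 1/56.
So P(the car behind door 5 | the host opened door 4, door 6, and door 7) = (1/280) / (1/56) = 1/5.

1/5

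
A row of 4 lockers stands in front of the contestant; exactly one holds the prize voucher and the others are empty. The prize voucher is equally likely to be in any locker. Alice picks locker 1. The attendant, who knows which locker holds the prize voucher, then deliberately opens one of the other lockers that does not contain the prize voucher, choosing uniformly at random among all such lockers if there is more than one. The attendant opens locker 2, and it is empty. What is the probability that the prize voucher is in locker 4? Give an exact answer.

3/8

Consider each possible location of the prize voucher in turn.
If it is in locker 1 (prior 1/4): the attendant has 3 equally likely choices, so probability 1/3; weight (1/4)·(1/3) = 1/12.
If it is in locker 2 (prior 1/4): the attendant opened locker 2, so this case is ruled out; weight (1/4)·0 = 0.
If it is in either of lockers 3 and 4 (prior 1/4 each): the attendant has 2 equally likely choices, so probability 1/2; weight (1/4)·(1/2) = 1/8 each.
The weights sum to 1/3.
So P(the prize voucher in locker 4 | the attendant opened locker 2) = (1/8) / (1/3) = 3/8.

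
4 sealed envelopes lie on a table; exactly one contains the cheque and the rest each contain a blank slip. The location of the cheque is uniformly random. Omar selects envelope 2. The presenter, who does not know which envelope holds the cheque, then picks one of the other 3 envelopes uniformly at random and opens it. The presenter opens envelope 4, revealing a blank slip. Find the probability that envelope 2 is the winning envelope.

Condition on the true location of the cheque.
If it is in any of envelopes 1, 2, and 3 (prior 1/4 each): the presenter picks envelope 4 with probability 1/3 regardless, and it is not the prize; weight (1/4)·(1/3) = 1/12 each.
If it is in envelope 4 (prior 1/4): the presenter opened envelope 4, so this case is ruled out; weight (1/4)·0 = 0.
The weights sum to 1/4.
So P(the cheque in envelope 2 | the presenter opened envelope 4) = (1/12) / (1/4) = 1/3.

1/3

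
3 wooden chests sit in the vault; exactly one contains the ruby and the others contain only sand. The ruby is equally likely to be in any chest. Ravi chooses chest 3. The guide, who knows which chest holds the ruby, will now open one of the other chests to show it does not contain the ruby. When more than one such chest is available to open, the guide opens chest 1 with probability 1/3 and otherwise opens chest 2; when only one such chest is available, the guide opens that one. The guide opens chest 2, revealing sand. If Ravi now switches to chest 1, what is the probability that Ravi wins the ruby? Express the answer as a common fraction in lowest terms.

Consider each possible location of the ruby in turn.
If it is in chest 1 (prior 1/3): only chest 2 is available, probability 1; weight (1/3)·1 = 1/3.
If it is in chest 2 (prior 1/3): the guide opened chest 2, so this case is ruled out; weight (1/3)·0 = 0.
If it is in chest 3 (prior 1/3): chest 1 is available but not opened, probability 2/3; weight (1/3)·(2/3) = 2/9.
The weights sum to 5/9.
So P(the ruby in chest 1 | the guide opened chest 2) = (1/3) / (5/9) = 3/5.

3/5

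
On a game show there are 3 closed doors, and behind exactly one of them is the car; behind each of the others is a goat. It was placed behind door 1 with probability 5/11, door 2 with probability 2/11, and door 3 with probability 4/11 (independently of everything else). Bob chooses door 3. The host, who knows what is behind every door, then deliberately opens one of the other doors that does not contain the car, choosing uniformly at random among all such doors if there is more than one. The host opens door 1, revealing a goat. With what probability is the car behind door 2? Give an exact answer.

Consider each possible location of the car in turn.
If it is behind door 1 (prior 5/11): the host opened door 1, so this case is ruled out; weight (5/11)·0 = 0.
If it is behind door 2 (prior 2/11): the host has no choice, probability 1; weight (2/11)·1 = 2/11.
If it is behind door 3 (prior 4/11): the host has 2 equally likely choices, so probability 1/2; weight (4/11)·(1/2) = 2/11.
The weights sum to 4/11.
So P(the car behind door 2 | the host opened door 1) = (2/11) / (4/11) = 1/2.

1/2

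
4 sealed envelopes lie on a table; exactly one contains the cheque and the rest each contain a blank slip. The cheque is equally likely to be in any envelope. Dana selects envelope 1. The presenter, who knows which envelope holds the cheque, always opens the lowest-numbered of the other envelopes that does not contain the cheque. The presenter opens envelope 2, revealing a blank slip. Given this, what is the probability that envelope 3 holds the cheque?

1/3

Apply Bayes' rule, conditioning on where the cheque actually is.
If it is in any of envelopes 1, 3, and 4 (prior 1/4 each): envelope 2 is the lowest-numbered option available, probability 1; weight (1/4)·1 = 1/4 each.
If it is in envelope 2 (prior 1/4): the presenter opened envelope 2, so this case is ruled out; weight (1/4)·0 = 0.
The weights sum to 3/4.
So P(the cheque in envelope 3 | the presenter opened envelope 2) = (1/4) / (3/4) = 1/3.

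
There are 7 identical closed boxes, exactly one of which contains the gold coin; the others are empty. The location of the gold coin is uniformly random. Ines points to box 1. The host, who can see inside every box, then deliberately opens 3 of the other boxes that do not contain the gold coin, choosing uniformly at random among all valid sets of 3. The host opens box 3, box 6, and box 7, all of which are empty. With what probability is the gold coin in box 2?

Apply Bayes' rule, conditioning on where the gold coin actually is.
If it is in box 1 (prior 1/7): the host has 20 equally likely choices, so probability 1/20; weight (1/7)·(1/20) = 1/140.
If it is in any of boxes 2, 4, and 5 (prior 1/7 each): the host has 10 equally likely choices, so probability 1/10; weight (1/7)·(1/10) = 1/70 each.
If it is in any of boxes 3, 6, and 7 (prior 1/7 each): that box was opened and seen not to hold the prize — ruled out; weight (1/7)·0 = 0 each.
The weights sum to 1/20.
So P(the gold coin in box 2 | the host opened box 3, box 6, and box 7) = (1/70) / (1/20) = 2/7.

2/7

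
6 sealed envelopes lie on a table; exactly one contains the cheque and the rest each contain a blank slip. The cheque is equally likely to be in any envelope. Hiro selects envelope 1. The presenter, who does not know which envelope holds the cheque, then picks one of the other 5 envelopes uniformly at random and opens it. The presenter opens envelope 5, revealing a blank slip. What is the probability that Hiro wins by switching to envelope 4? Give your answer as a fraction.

1/5

Apply Bayes' rule, conditioning on where the cheque actually is.
If it is in any of envelopes 1, 2, 3, 4, and 6 (prior 1/6 each): the presenter picks envelope 5 with probability 1/5 regardless, and it is not the prize; weight (1/6)·(1/5) = 1/30 each.
If it is in envelope 5 (prior 1/6): the presenter opened envelope 5, so this case is ruled out; weight (1/6)·0 = 0.
The weights sum to 1/6.
So P(the cheque in envelope 4 | the presenter opened envelope 5) = (1/30) / (1/6) = 1/5.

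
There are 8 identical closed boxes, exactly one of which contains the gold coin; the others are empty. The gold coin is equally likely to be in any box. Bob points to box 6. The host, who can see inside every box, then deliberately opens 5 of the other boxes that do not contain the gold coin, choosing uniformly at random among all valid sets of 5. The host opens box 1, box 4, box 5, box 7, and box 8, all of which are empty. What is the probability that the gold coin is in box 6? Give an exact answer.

1/8

Condition on the true location of the gold coin.
If it is in any of boxes 1, 4, 5, 7, and 8 (prior 1/8 each): that box was opened and seen not to hold the prize — ruled out; weight (1/8)·0 = 0 each.
If it is in either of boxes 2 and 3 (prior 1/8 each): the host has 6 equally likely choices, so probability 1/6; weight (1/8)·(1/6) = 1/48 each.
If it is in box 6 (prior 1/8): the host has 21 equally likely choices, so probability 1/21; weight (1/8)·(1/21) = 1/168.
The weights sum to 1/21.
So P(the gold coin in box 6 | the host opened box 1, box 4, box 5, box 7, and box 8) = (1/168) / (1/21) = 1/8.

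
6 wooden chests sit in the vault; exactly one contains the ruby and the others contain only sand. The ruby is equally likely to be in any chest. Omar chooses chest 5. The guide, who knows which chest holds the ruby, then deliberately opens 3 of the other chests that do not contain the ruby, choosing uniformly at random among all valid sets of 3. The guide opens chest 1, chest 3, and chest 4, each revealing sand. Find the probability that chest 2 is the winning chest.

5/12

Condition on the true location of the ruby.
If it is in any of chests 1, 3, and 4 (prior 1/6 each): that chest was opened and seen not to hold the prize — ruled out; weight (1/6)·0 = 0 each.
If it is in either of chests 2 and 6 (prior 1/6 each): the guide has 4 equally likely choices, so probability 1/4; weight (1/6)·(1/4) = 1/24 each.
If it is in chest 5 (prior 1/6): the guide has 10 equally likely choices, so probability 1/10; weight (1/6)·(1/10) = 1/60.
The weights sum to 1/10.
So P(the ruby in chest 2 | the guide opened chest 1, chest 3, and chest 4) = (1/24) / (1/10) = 5/12.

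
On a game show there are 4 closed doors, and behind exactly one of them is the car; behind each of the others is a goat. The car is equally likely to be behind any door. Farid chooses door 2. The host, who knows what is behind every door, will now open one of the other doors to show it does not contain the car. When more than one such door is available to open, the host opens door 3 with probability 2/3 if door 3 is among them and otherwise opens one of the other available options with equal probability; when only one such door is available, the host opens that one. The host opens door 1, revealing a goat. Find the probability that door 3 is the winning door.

Consider each possible location of the car in turn.
If it is behind door 1 (prior 1/4): the host opened door 1, so this case is ruled out; weight (1/4)·0 = 0.
If it is behind door 2 (prior 1/4): door 3 is available but not opened; door 1 gets probability (1 − 2/3)/2 = 1/6; weight (1/4)·(1/6) = 1/24.
If it is behind door 3 (prior 1/4): door 3 holds the prize so is unavailable; the host chooses uniformly among the 2 others, probability 1/2; weight (1/4)·(1/2) = 1/8.
If it is behind door 4 (prior 1/4): door 3 is available but not opened, probability 1/3; weight (1/4)·(1/3) = 1/12.
The weights sum to 1/4.
So P(the car behind door 3 | the host opened door 1) = (1/8) / (1/4) = 1/2.

1/2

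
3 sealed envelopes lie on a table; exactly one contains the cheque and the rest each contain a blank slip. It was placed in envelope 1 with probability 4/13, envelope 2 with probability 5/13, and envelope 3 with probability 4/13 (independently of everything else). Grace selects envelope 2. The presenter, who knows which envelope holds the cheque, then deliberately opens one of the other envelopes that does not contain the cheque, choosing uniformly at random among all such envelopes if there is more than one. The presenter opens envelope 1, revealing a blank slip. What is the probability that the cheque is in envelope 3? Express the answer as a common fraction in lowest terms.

8/13

Apply Bayes' rule, conditioning on where the cheque actually is.
If it is in envelope 1 (prior 4/13): the presenter opened envelope 1, so this case is ruled out; weight (4/13)·0 = 0.
If it is in envelope 2 (prior 5/13): the presenter has 2 equally likely choices, so probability 1/2; weight (5/13)·(1/2) = 5/26.
If it is in envelope 3 (prior 4/13): the presenter has no choice, probability 1; weight (4/13)·1 = 4/13.
The weights sum to 1/2.
So P(the cheque in envelope 3 | the presenter opened envelope 1) = (4/13) / (1/2) = 8/13.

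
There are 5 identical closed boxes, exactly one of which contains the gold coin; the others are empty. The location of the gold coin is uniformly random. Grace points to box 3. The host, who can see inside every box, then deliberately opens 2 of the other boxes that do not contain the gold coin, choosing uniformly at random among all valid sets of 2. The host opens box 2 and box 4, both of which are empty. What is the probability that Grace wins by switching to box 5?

2/5

Condition on the true location of the gold coin.
If it is in either of boxes 1 and 5 (prior 1/5 each): the host has 3 equally likely choices, so probability 1/3; weight (1/5)·(1/3) = 1/15 each.
If it is in either of boxes 2 and 4 (prior 1/5 each): that box was opened and seen not to hold the prize — ruled out; weight (1/5)·0 = 0 each.
If it is in box 3 (prior 1/5): the host has 6 equally likely choices, so probability 1/6; weight (1/5)·(1/6) = 1/30.
The weights sum to 1/6.
So P(the gold coin in box 5 | the host opened box 2 and box 4) = (1/15) / (1/6) = 2/5.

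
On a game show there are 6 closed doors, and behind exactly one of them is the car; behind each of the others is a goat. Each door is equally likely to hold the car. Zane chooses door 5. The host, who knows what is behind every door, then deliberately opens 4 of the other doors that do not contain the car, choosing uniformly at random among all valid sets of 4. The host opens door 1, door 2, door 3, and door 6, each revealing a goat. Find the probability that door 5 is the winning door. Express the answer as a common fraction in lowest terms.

1/6

Consider each possible location of the car in turn.
If it is behind any of doors 1, 2, 3, and 6 (prior 1/6 each): that door was opened and seen not to hold the prize — ruled out; weight (1/6)·0 = 0 each.
If it is behind door 4 (prior 1/6): the host has no choice, probability 1; weight (1/6)·1 = 1/6.
If it is behind door 5 (prior 1/6): the host has 5 equally likely choices, so probability 1/5; weight (1/6)·(1/5) = 1/30.
The weights sum to 1/5.
So P(the car behind door 5 | the host opened door 1, door 2, door 3, and door 6) = (1/30) / (1/5) = 1/6.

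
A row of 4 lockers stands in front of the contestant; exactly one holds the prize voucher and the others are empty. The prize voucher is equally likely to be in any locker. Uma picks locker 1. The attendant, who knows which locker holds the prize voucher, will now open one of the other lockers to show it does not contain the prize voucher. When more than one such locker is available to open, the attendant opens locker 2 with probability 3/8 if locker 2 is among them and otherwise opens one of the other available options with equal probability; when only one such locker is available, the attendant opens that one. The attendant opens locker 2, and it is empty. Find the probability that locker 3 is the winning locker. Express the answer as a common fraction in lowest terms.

Condition on the true location of the prize voucher.
If it is in any of lockers 1, 3, and 4 (prior 1/4 each): locker 2 is available, opened with probability 3/8; weight (1/4)·(3/8) = 3/32 each.
If it is in locker 2 (prior 1/4): the attendant opened locker 2, so this case is ruled out; weight (1/4)·0 = 0.
The weights sum to 9/32.
So P(the prize voucher in locker 3 | the attendant opened locker 2) = (3/32) / (9/32) = 1/3.

1/3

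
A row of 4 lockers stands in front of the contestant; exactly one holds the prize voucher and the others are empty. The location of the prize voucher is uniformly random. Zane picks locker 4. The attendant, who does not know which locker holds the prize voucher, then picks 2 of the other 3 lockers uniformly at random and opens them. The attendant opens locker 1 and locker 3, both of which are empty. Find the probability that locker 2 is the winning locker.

Because the attendant chose which lockers to open without knowing where the prize voucher is, the choice is independent of the prize location. Learning that none of the 2 opened lockers holds the prize voucher simply rules out those 2 locations and leaves the remaining 2 lockers still equally likely by symmetry.
So P(the prize voucher in locker 2) = 1/2.

1/2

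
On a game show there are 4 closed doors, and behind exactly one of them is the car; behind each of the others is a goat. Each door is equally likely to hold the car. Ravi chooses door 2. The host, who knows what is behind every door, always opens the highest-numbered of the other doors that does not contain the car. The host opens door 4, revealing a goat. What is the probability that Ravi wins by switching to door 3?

1/3

Consider each possible location of the car in turn.
If it is behind any of doors 1, 2, and 3 (prior 1/4 each): door 4 is the highest-numbered option available, probability 1; weight (1/4)·1 = 1/4 each.
If it is behind door 4 (prior 1/4): the host opened door 4, so this case is ruled out; weight (1/4)·0 = 0.
The weights sum to 3/4.
So P(the car behind door 3 | the host opened door 4) = (1/4) / (3/4) = 1/3.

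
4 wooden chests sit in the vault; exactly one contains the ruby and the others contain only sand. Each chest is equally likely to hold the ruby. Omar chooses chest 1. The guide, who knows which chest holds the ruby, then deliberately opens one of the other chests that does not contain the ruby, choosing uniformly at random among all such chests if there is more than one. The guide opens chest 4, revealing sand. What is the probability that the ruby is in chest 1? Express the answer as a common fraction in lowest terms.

Apply Bayes' rule, conditioning on where the ruby actually is.
If it is in chest 1 (prior 1/4): the guide has 3 equally likely choices, so probability 1/3; weight (1/4)·(1/3) = 1/12.
If it is in either of chests 2 and 3 (prior 1/4 each): the guide has 2 equally likely choices, so probability 1/2; weight (1/4)·(1/2) = 1/8 each.
If it is in chest 4 (prior 1/4): the guide opened chest 4, so this case is ruled out; weight (1/4)·0 = 0.
The weights sum to 1/3.
So P(the ruby in chest 1 | the guide opened chest 4) = (1/12) / (1/3) = 1/4.

1/4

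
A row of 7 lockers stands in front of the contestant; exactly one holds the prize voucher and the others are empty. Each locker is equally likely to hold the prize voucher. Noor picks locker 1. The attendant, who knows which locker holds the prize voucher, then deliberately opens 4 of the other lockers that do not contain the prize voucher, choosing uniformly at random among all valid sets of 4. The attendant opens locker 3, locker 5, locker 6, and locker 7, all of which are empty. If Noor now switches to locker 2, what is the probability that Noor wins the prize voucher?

3/7

Consider each possible location of the prize voucher in turn.
If it is in locker 1 (prior 1/7): the attendant has 15 equally likely choices, so probability 1/15; weight (1/7)·(1/15) = 1/105.
If it is in either of lockers 2 and 4 (prior 1/7 each): the attendant has 5 equally likely choices, so probability 1/5; weight (1/7)·(1/5) = 1/35 each.
If it is in any of lockers 3, 5, 6, and 7 (prior 1/7 each): that locker was opened and seen not to hold the prize — ruled out; weight (1/7)·0 = 0 each.
The weights sum to 1/15.
So P(the prize voucher in locker 2 | the attendant opened locker 3, locker 5, locker 6, and locker 7) = (1/35) / (1/15) = 3/7.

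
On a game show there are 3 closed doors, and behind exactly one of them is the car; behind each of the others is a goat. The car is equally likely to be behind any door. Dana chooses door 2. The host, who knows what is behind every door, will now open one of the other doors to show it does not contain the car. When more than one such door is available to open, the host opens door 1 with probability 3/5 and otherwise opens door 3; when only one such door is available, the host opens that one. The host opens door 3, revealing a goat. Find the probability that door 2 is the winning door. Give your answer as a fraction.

2/7

Condition on the true location of the car.
If it is behind door 1 (prior 1/3): only door 3 is available, probability 1; weight (1/3)·1 = 1/3.
If it is behind door 2 (prior 1/3): door 1 is available but not opened, probability 2/5; weight (1/3)·(2/5) = 2/15.
If it is behind door 3 (prior 1/3): the host opened door 3, so this case is ruled out; weight (1/3)·0 = 0.
The weights sum to 7/15.
So P(the car behind door 2 | the host opened door 3) = (2/15) / (7/15) = 2/7.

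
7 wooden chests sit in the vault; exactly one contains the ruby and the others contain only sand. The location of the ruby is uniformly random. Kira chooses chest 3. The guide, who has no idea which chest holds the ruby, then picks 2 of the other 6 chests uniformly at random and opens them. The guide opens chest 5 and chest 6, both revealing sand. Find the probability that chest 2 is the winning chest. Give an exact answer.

1/5

Apply Bayes' rule, conditioning on where the ruby actually is.
If it is in any of chests 1, 2, 3, 4, and 7 (prior 1/7 each): the guide picks exactly this set with probability 1/15 regardless, and none is the prize; weight (1/7)·(1/15) = 1/105 each.
If it is in either of chests 5 and 6 (prior 1/7 each): that chest was opened and seen not to hold the prize — ruled out; weight (1/7)·0 = 0 each.
The weights sum to 1/21.
So P(the ruby in chest 2 | the guide opened chest 5 and chest 6) = (1/105) / (1/21) = 1/5.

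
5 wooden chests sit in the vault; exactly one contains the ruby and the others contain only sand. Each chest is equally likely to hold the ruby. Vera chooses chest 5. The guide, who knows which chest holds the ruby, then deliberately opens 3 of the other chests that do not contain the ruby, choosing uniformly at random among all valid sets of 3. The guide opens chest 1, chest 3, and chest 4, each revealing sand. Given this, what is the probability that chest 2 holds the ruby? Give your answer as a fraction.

Consider each possible location of the ruby in turn.
If it is in any of chests 1, 3, and 4 (prior 1/5 each): that chest was opened and seen not to hold the prize — ruled out; weight (1/5)·0 = 0 each.
If it is in chest 2 (prior 1/5): the guide has no choice, probability 1; weight (1/5)·1 = 1/5.
If it is in chest 5 (prior 1/5): the guide has 4 equally likely choices, so probability 1/4; weight (1/5)·(1/4) = 1/20.
The weights sum to 1/4.
So P(the ruby in chest 2 | the guide opened chest 1, chest 3, and chest 4) = (1/5) / (1/4) = 4/5.

4/5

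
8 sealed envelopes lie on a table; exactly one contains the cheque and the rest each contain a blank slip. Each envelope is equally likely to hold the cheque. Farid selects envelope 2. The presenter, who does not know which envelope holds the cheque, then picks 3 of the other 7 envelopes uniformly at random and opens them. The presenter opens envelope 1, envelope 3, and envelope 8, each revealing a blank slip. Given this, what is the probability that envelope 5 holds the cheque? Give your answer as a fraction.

1/5

Apply Bayes' rule, conditioning on where the cheque actually is.
If it is in any of envelopes 1, 3, and 8 (prior 1/8 each): that envelope was opened and seen not to hold the prize — ruled out; weight (1/8)·0 = 0 each.
If it is in any of envelopes 2, 4, 5, 6, and 7 (prior 1/8 each): the presenter picks exactly this set with probability 1/35 regardless, and none is the prize; weight (1/8)·(1/35) = 1/280 each.
The weights sum to 1/56.
So P(the cheque in envelope 5 | the presenter opened envelope 1, envelope 3, and envelope 8) = (1/280) / (1/56) = 1/5.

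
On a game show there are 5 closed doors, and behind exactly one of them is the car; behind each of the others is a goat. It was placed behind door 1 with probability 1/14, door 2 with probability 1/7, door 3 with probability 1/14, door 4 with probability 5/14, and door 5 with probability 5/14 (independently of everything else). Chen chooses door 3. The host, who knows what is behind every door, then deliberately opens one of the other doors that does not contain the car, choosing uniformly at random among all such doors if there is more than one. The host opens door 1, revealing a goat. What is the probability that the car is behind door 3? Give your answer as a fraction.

1/17

Consider each possible location of the car in turn.
If it is behind door 1 (prior 1/14): the host opened door 1, so this case is ruled out; weight (1/14)·0 = 0.
If it is behind door 2 (prior 1/7): the host has 3 equally likely choices, so probability 1/3; weight (1/7)·(1/3) = 1/21.
If it is behind door 3 (prior 1/14): the host has 4 equally likely choices, so probability 1/4; weight (1/14)·(1/4) = 1/56.
If it is behind either of doors 4 and 5 (prior 5/14 each): the host has 3 equally likely choices, so probability 1/3; weight (5/14)·(1/3) = 5/42 each.
The weights sum to 17/56.
So P(the car behind door 3 | the host opened door 1) = (1/56) / (17/56) = 1/17.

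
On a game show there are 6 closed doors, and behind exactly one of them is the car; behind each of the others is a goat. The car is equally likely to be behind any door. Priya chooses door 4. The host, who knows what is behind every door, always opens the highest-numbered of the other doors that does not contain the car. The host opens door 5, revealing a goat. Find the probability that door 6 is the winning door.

1

Condition on the true location of the car.
If it is behind any of doors 1, 2, 3, and 4 (prior 1/6 each): the host would have opened door 6 instead, probability 0; weight (1/6)·0 = 0 each.
If it is behind door 5 (prior 1/6): the host opened door 5, so this case is ruled out; weight (1/6)·0 = 0.
If it is behind door 6 (prior 1/6): door 5 is the highest-numbered option available, probability 1; weight (1/6)·1 = 1/6.
The weights sum to 1/6.
So P(the car behind door 6 | the host opened door 5) = (1/6) / (1/6) = 1.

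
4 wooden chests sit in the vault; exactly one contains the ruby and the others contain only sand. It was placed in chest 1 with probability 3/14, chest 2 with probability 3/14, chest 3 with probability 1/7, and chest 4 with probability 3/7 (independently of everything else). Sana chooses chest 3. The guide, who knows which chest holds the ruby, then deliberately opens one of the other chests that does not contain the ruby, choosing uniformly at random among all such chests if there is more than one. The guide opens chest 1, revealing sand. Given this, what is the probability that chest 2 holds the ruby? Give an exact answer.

Consider each possible location of the ruby in turn.
If it is in chest 1 (prior 3/14): the guide opened chest 1, so this case is ruled out; weight (3/14)·0 = 0.
If it is in chest 2 (prior 3/14): the guide has 2 equally likely choices, so probability 1/2; weight (3/14)·(1/2) = 3/28.
If it is in chest 3 (prior 1/7): the guide has 3 equally likely choices, so probability 1/3; weight (1/7)·(1/3) = 1/21.
If it is in chest 4 (prior 3/7): the guide has 2 equally likely choices, so probability 1/2; weight (3/7)·(1/2) = 3/14.
The weights sum to 31/84.
So P(the ruby in chest 2 | the guide opened chest 1) = (3/28) / (31/84) = 9/31.

9/31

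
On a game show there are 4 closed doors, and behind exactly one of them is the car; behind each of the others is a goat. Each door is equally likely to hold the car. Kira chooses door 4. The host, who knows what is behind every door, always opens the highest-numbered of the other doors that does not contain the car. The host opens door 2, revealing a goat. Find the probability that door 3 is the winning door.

Consider each possible location of the car in turn.
If it is behind either of doors 1 and 4 (prior 1/4 each): the host would have opened door 3 instead, probability 0; weight (1/4)·0 = 0 each.
If it is behind door 2 (prior 1/4): the host opened door 2, so this case is ruled out; weight (1/4)·0 = 0.
If it is behind door 3 (prior 1/4): door 2 is the highest-numbered option available, probability 1; weight (1/4)·1 = 1/4.
The weights sum to 1/4.
So P(the car behind door 3 | the host opened door 2) = (1/4) / (1/4) = 1.

1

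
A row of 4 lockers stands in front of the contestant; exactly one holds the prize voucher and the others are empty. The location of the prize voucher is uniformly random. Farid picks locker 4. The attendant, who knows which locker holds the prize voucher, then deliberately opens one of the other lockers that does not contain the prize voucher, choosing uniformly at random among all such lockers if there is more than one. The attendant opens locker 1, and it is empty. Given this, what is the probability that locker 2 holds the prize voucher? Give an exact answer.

3/8

Apply Bayes' rule, conditioning on where the prize voucher actually is.
If it is in locker 1 (prior 1/4): the attendant opened locker 1, so this case is ruled out; weight (1/4)·0 = 0.
If it is in either of lockers 2 and 3 (prior 1/4 each): the attendant has 2 equally likely choices, so probability 1/2; weight (1/4)·(1/2) = 1/8 each.
If it is in locker 4 (prior 1/4): the attendant has 3 equally likely choices, so probability 1/3; weight (1/4)·(1/3) = 1/12.
The weights sum to 1/3.
So P(the prize voucher in locker 2 | the attendant opened locker 1) = (1/8) / (1/3) = 3/8.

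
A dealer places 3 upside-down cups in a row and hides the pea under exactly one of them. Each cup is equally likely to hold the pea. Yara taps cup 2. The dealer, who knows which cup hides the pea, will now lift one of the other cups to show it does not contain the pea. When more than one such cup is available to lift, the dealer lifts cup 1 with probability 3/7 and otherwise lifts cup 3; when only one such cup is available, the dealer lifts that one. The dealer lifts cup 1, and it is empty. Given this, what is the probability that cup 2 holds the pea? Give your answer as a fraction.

Condition on the true location of the pea.
If it is under cup 1 (prior 1/3): the dealer opened cup 1, so this case is ruled out; weight (1/3)·0 = 0.
If it is under cup 2 (prior 1/3): cup 1 is available, opened with probability 3/7; weight (1/3)·(3/7) = 1/7.
If it is under cup 3 (prior 1/3): only cup 1 is available, probability 1; weight (1/3)·1 = 1/3.
The weights sum to 10/21.
So P(the pea under cup 2 | the dealer opened cup 1) = (1/7) / (10/21) = 3/10.

3/10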